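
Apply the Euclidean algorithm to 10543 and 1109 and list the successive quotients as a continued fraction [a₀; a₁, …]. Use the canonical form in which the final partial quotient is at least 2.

[9; 1, 1, 36, 2, 7]

10543 = 9·1109 + 562, so a_0 = 9
1109 = 1·562 + 547, so a_1 = 1
562 = 1·547 + 15, so a_2 = 1
547 = 36·15 + 7, so a_3 = 36
15 = 2·7 + 1, so a_4 = 2
7 = 7·1 + 0, so a_5 = 7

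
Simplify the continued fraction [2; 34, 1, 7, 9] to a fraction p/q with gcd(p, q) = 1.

5165/2546

Compute successive convergents:
a_0 = 2: 2/1
a_1 = 34: 69/34
a_2 = 1: 71/35
a_3 = 7: 566/279
a_4 = 9: 5165/2546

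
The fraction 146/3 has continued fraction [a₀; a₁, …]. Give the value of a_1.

Run the Euclidean algorithm, recording each quotient:
146 ÷ 3 → quotient 48, remainder 2
3 ÷ 2 → quotient 1, remainder 1

1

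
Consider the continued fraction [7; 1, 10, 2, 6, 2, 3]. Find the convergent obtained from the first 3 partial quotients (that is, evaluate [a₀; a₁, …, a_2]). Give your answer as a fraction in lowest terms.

Collapse the nested fraction from the inside out:
Start with 10.
1 + 1/(10/1) = 1 + 1/10 = 11/10
7 + 1/(11/10) = 7 + 10/11 = 87/11

87/11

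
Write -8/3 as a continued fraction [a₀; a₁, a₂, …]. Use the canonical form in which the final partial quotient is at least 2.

Repeatedly divide and take the remainder:
-8 ÷ 3 → quotient -3, remainder 1
3 ÷ 1 → quotient 3, remainder 0

[-3; 3]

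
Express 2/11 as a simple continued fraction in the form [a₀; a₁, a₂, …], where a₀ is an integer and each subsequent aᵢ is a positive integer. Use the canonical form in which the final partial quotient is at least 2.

Run the Euclidean algorithm, recording each quotient:
⌊2/11⌋ = 0, remainder 2
⌊11/2⌋ = 5, remainder 1
⌊2/1⌋ = 2, remainder 0

[0; 5, 2]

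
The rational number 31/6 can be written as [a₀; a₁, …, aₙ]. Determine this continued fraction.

⌊31/6⌋ = 5, remainder 1
⌊6/1⌋ = 6, remainder 0

[5; 6]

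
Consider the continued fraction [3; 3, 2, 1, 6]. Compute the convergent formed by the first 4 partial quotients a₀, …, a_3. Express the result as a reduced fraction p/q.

33/10

a_0 = 3: 3/1
a_1 = 3: 10/3
a_2 = 2: 23/7
a_3 = 1: 33/10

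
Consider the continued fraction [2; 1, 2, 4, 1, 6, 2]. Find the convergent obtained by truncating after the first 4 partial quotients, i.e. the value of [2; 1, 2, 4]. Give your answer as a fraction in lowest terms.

a_0 = 2: 2/1
a_1 = 1: 3/1
a_2 = 2: 8/3
a_3 = 4: 35/13

35/13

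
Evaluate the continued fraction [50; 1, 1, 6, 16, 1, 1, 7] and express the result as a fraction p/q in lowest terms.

Start with 7.
1 + 1/(7/1) = 1 + 1/7 = 8/7
1 + 1/(8/7) = 1 + 7/8 = 15/8
16 + 1/(15/8) = 16 + 8/15 = 248/15
6 + 1/(248/15) = 6 + 15/248 = 1503/248
1 + 1/(1503/248) = 1 + 248/1503 = 1751/1503
1 + 1/(1751/1503) = 1 + 1503/1751 = 3254/1751
50 + 1/(3254/1751) = 50 + 1751/3254 = 164451/3254

164451/3254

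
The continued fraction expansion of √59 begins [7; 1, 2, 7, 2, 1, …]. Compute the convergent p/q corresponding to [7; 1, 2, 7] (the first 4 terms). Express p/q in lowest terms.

a_0 = 7: 7/1
a_1 = 1: 8/1
a_2 = 2: 23/3
a_3 = 7: 169/22

169/22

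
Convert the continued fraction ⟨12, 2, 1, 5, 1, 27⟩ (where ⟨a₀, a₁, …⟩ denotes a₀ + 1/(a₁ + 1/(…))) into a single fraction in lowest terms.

6879/557

Build up convergents one term at a time:
a_0 = 12: 12/1
a_1 = 2: 25/2
a_2 = 1: 37/3
a_3 = 5: 210/17
a_4 = 1: 247/20
a_5 = 27: 6879/557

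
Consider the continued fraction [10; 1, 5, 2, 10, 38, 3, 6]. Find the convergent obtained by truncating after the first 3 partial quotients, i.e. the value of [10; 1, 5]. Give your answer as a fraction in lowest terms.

65/6

a_0 = 10: 10/1
a_1 = 1: 11/1
a_2 = 5: 65/6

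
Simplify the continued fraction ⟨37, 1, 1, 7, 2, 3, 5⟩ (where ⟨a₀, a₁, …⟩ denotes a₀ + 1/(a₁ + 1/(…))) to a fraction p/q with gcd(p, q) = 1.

22031/587

Use the convergent recurrence hₖ = aₖ·hₖ₋₁ + hₖ₋₂ (and likewise for the denominators kₖ):
a_0 = 37: 37/1
a_1 = 1: 38/1
a_2 = 1: 75/2
a_3 = 7: 563/15
a_4 = 2: 1201/32
a_5 = 3: 4166/111
a_6 = 5: 22031/587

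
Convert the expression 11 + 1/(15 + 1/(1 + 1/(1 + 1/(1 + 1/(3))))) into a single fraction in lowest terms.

1903/172

Work from the innermost term outward:
Start with 3.
1 + 1/(3/1) = 1 + 1/3 = 4/3
1 + 1/(4/3) = 1 + 3/4 = 7/4
1 + 1/(7/4) = 1 + 4/7 = 11/7
15 + 1/(11/7) = 15 + 7/11 = 172/11
11 + 1/(172/11) = 11 + 11/172 = 1903/172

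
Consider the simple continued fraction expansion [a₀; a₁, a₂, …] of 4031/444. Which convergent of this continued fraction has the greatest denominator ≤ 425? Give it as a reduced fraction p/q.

List convergents until the denominator exceeds the bound:
a_0 = 9: 9/1  (≤ bound)
a_1 = 12: 109/12  (≤ bound)
a_2 = 1: 118/13  (≤ bound)
a_3 = 2: 345/38  (≤ bound)
a_4 = 5: 1843/203  (≤ bound)
a_5 = 2: 4031/444  (> 425, stop)

1843/203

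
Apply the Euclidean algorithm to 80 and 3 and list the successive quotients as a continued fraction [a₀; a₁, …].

Repeatedly divide and take the remainder:
80 ÷ 3 → quotient 26, remainder 2
3 ÷ 2 → quotient 1, remainder 1
2 ÷ 1 → quotient 2, remainder 0

[26; 1, 2]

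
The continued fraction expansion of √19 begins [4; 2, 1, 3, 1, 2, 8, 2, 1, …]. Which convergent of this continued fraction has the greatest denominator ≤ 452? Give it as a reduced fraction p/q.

List convergents until the denominator exceeds the bound:
a_0 = 4: 4/1  (≤ bound)
a_1 = 2: 9/2  (≤ bound)
a_2 = 1: 13/3  (≤ bound)
a_3 = 3: 48/11  (≤ bound)
a_4 = 1: 61/14  (≤ bound)
a_5 = 2: 170/39  (≤ bound)
a_6 = 8: 1421/326  (≤ bound)
a_7 = 2: 3012/691  (> 452, stop)

1421/326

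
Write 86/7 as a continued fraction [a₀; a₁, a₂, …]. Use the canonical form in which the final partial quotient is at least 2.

[12; 3, 2]

Apply division with remainder until the remainder is 0:
86 ÷ 7 → quotient 12, remainder 2
7 ÷ 2 → quotient 3, remainder 1
2 ÷ 1 → quotient 2, remainder 0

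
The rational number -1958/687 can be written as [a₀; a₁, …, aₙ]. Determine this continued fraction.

[-3; 6, 1, 2, 34]

Apply division with remainder until the remainder is 0:
-1958 ÷ 687 → quotient -3, remainder 103
687 ÷ 103 → quotient 6, remainder 69
103 ÷ 69 → quotient 1, remainder 34
69 ÷ 34 → quotient 2, remainder 1
34 ÷ 1 → quotient 34, remainder 0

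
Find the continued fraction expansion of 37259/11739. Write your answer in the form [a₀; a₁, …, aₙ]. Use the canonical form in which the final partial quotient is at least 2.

[3; 5, 1, 2, 1, 50, 3, 3]

Repeatedly divide and take the remainder:
37259 = 3·11739 + 2042, so a_0 = 3
11739 = 5·2042 + 1529, so a_1 = 5
2042 = 1·1529 + 513, so a_2 = 1
1529 = 2·513 + 503, so a_3 = 2
513 = 1·503 + 10, so a_4 = 1
503 = 50·10 + 3, so a_5 = 50
10 = 3·3 + 1, so a_6 = 3
3 = 3·1 + 0, so a_7 = 3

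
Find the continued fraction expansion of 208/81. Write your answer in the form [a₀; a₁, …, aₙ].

[2; 1, 1, 3, 5, 2]

Run the Euclidean algorithm, recording each quotient:
208 = 2·81 + 46, so a_0 = 2
81 = 1·46 + 35, so a_1 = 1
46 = 1·35 + 11, so a_2 = 1
35 = 3·11 + 2, so a_3 = 3
11 = 5·2 + 1, so a_4 = 5
2 = 2·1 + 0, so a_5 = 2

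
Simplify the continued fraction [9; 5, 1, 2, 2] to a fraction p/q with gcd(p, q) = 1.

367/40

Starting at the tail and folding back:
Start with 2.
2 + 1/(2/1) = 2 + 1/2 = 5/2
1 + 1/(5/2) = 1 + 2/5 = 7/5
5 + 1/(7/5) = 5 + 5/7 = 40/7
9 + 1/(40/7) = 9 + 7/40 = 367/40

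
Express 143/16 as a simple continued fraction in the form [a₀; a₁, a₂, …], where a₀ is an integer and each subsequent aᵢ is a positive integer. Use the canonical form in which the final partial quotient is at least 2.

[8; 1, 15]

143 ÷ 16 → quotient 8, remainder 15
16 ÷ 15 → quotient 1, remainder 1
15 ÷ 1 → quotient 15, remainder 0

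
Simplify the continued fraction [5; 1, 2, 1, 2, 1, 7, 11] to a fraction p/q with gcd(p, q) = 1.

Start with 11.
7 + 1/(11/1) = 7 + 1/11 = 78/11
1 + 1/(78/11) = 1 + 11/78 = 89/78
2 + 1/(89/78) = 2 + 78/89 = 256/89
1 + 1/(256/89) = 1 + 89/256 = 345/256
2 + 1/(345/256) = 2 + 256/345 = 946/345
1 + 1/(946/345) = 1 + 345/946 = 1291/946
5 + 1/(1291/946) = 5 + 946/1291 = 7401/1291

7401/1291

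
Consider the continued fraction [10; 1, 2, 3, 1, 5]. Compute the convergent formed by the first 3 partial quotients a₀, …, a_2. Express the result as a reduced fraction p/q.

a_0 = 10: 10/1
a_1 = 1: 11/1
a_2 = 2: 32/3

32/3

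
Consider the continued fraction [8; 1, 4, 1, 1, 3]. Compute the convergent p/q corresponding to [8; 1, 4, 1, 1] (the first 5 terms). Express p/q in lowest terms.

97/11

Use the convergent recurrence hₖ = aₖ·hₖ₋₁ + hₖ₋₂ (and likewise for the denominators kₖ):
a_0 = 8: 8/1
a_1 = 1: 9/1
a_2 = 4: 44/5
a_3 = 1: 53/6
a_4 = 1: 97/11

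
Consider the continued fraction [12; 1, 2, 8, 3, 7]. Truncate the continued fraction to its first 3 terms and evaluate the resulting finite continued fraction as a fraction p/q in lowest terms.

Use the convergent recurrence hₖ = aₖ·hₖ₋₁ + hₖ₋₂ (and likewise for the denominators kₖ):
a_0 = 12: 12/1
a_1 = 1: 13/1
a_2 = 2: 38/3

38/3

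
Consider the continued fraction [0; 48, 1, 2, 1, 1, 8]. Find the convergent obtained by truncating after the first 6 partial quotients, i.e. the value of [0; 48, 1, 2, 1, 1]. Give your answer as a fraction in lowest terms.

Start with 1.
1 + 1/(1/1) = 1 + 1/1 = 2/1
2 + 1/(2/1) = 2 + 1/2 = 5/2
1 + 1/(5/2) = 1 + 2/5 = 7/5
48 + 1/(7/5) = 48 + 5/7 = 341/7
0 + 1/(341/7) = 0 + 7/341 = 7/341

7/341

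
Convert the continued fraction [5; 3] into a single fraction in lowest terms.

Starting at the tail and folding back:
Start with 3.
5 + 1/(3/1) = 5 + 1/3 = 16/3

16/3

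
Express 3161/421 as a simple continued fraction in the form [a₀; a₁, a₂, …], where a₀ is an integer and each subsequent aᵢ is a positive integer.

⌊3161/421⌋ = 7, remainder 214
⌊421/214⌋ = 1, remainder 207
⌊214/207⌋ = 1, remainder 7
⌊207/7⌋ = 29, remainder 4
⌊7/4⌋ = 1, remainder 3
⌊4/3⌋ = 1, remainder 1
⌊3/1⌋ = 3, remainder 0

[7; 1, 1, 29, 1, 1, 3]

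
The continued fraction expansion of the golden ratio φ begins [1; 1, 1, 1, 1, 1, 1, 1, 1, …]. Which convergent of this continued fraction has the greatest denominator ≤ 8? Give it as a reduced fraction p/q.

a_0 = 1: 1/1  (≤ bound)
a_1 = 1: 2/1  (≤ bound)
a_2 = 1: 3/2  (≤ bound)
a_3 = 1: 5/3  (≤ bound)
a_4 = 1: 8/5  (≤ bound)
a_5 = 1: 13/8  (≤ bound)
a_6 = 1: 21/13  (> 8, stop)

13/8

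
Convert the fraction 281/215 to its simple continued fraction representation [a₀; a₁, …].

[1; 3, 3, 1, 7, 2]

281 = 1·215 + 66, so a_0 = 1
215 = 3·66 + 17, so a_1 = 3
66 = 3·17 + 15, so a_2 = 3
17 = 1·15 + 2, so a_3 = 1
15 = 7·2 + 1, so a_4 = 7
2 = 2·1 + 0, so a_5 = 2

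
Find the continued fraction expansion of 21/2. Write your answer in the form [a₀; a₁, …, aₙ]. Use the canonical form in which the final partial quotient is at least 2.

Run the Euclidean algorithm, recording each quotient:
⌊21/2⌋ = 10, remainder 1
⌊2/1⌋ = 2, remainder 0

[10; 2]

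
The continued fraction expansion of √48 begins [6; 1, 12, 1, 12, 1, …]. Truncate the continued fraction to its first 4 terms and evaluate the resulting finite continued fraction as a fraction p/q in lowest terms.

Build up convergents one term at a time:
a_0 = 6: 6/1
a_1 = 1: 7/1
a_2 = 12: 90/13
a_3 = 1: 97/14

97/14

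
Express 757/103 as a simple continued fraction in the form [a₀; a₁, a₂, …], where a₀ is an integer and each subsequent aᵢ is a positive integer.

[7; 2, 1, 6, 5]

Run the Euclidean algorithm, recording each quotient:
⌊757/103⌋ = 7, remainder 36
⌊103/36⌋ = 2, remainder 31
⌊36/31⌋ = 1, remainder 5
⌊31/5⌋ = 6, remainder 1
⌊5/1⌋ = 5, remainder 0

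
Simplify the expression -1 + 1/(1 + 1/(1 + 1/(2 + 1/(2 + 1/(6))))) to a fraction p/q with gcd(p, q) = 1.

-32/77

Start with 6.
2 + 1/(6/1) = 2 + 1/6 = 13/6
2 + 1/(13/6) = 2 + 6/13 = 32/13
1 + 1/(32/13) = 1 + 13/32 = 45/32
1 + 1/(45/32) = 1 + 32/45 = 77/45
-1 + 1/(77/45) = -1 + 45/77 = -32/77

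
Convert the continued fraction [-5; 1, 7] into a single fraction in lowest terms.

-33/8

Work from the innermost term outward:
Start with 7.
1 + 1/(7/1) = 1 + 1/7 = 8/7
-5 + 1/(8/7) = -5 + 7/8 = -33/8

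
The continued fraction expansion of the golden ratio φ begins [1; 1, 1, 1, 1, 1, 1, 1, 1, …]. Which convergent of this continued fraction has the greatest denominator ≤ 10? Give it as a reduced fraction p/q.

a_0 = 1: 1/1  (≤ bound)
a_1 = 1: 2/1  (≤ bound)
a_2 = 1: 3/2  (≤ bound)
a_3 = 1: 5/3  (≤ bound)
a_4 = 1: 8/5  (≤ bound)
a_5 = 1: 13/8  (≤ bound)
a_6 = 1: 21/13  (> 10, stop)

13/8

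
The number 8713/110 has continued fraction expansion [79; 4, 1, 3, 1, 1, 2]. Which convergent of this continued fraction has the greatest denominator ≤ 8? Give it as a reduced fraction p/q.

396/5

List convergents until the denominator exceeds the bound:
a_0 = 79: 79/1  (≤ bound)
a_1 = 4: 317/4  (≤ bound)
a_2 = 1: 396/5  (≤ bound)
a_3 = 3: 1505/19  (> 8, stop)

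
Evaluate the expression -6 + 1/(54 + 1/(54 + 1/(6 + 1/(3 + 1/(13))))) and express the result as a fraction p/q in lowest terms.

-4427264/740161

Collapse the nested fraction from the inside out:
Start with 13.
3 + 1/(13/1) = 3 + 1/13 = 40/13
6 + 1/(40/13) = 6 + 13/40 = 253/40
54 + 1/(253/40) = 54 + 40/253 = 13702/253
54 + 1/(13702/253) = 54 + 253/13702 = 740161/13702
-6 + 1/(740161/13702) = -6 + 13702/740161 = -4427264/740161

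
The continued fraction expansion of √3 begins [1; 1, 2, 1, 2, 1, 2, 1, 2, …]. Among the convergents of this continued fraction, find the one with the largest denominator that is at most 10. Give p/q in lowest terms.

List convergents until the denominator exceeds the bound:
a_0 = 1: 1/1  (≤ bound)
a_1 = 1: 2/1  (≤ bound)
a_2 = 2: 5/3  (≤ bound)
a_3 = 1: 7/4  (≤ bound)
a_4 = 2: 19/11  (> 10, stop)

7/4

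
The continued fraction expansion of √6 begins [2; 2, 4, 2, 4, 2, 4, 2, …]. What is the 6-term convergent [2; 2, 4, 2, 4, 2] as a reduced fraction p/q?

Work from the innermost term outward:
Start with 2.
4 + 1/(2/1) = 4 + 1/2 = 9/2
2 + 1/(9/2) = 2 + 2/9 = 20/9
4 + 1/(20/9) = 4 + 9/20 = 89/20
2 + 1/(89/20) = 2 + 20/89 = 198/89
2 + 1/(198/89) = 2 + 89/198 = 485/198

485/198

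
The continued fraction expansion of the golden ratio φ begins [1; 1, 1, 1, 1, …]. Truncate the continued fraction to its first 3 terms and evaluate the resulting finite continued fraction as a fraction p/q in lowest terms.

3/2

Start with 1.
1 + 1/(1/1) = 1 + 1/1 = 2/1
1 + 1/(2/1) = 1 + 1/2 = 3/2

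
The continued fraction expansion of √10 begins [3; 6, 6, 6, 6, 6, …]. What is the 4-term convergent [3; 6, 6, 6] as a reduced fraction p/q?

721/228

a_0 = 3: 3/1
a_1 = 6: 19/6
a_2 = 6: 117/37
a_3 = 6: 721/228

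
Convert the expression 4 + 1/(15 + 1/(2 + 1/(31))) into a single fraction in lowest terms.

Start with 31.
2 + 1/(31/1) = 2 + 1/31 = 63/31
15 + 1/(63/31) = 15 + 31/63 = 976/63
4 + 1/(976/63) = 4 + 63/976 = 3967/976

3967/976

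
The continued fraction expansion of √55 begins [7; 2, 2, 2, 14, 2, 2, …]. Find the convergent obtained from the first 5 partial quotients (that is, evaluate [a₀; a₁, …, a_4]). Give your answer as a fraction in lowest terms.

1283/173

Use the convergent recurrence hₖ = aₖ·hₖ₋₁ + hₖ₋₂ (and likewise for the denominators kₖ):
a_0 = 7: 7/1
a_1 = 2: 15/2
a_2 = 2: 37/5
a_3 = 2: 89/12
a_4 = 14: 1283/173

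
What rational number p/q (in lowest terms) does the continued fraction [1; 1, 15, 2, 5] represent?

351/181

Collapse the nested fraction from the inside out:
Start with 5.
2 + 1/(5/1) = 2 + 1/5 = 11/5
15 + 1/(11/5) = 15 + 5/11 = 170/11
1 + 1/(170/11) = 1 + 11/170 = 181/170
1 + 1/(181/170) = 1 + 170/181 = 351/181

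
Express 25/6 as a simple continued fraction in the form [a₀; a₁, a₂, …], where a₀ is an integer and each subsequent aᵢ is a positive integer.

Apply division with remainder until the remainder is 0:
⌊25/6⌋ = 4, remainder 1
⌊6/1⌋ = 6, remainder 0

[4; 6]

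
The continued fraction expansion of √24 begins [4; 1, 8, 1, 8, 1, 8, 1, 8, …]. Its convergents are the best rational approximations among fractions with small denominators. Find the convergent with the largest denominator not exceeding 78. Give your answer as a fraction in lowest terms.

List convergents until the denominator exceeds the bound:
a_0 = 4: 4/1  (≤ bound)
a_1 = 1: 5/1  (≤ bound)
a_2 = 8: 44/9  (≤ bound)
a_3 = 1: 49/10  (≤ bound)
a_4 = 8: 436/89  (> 78, stop)

49/10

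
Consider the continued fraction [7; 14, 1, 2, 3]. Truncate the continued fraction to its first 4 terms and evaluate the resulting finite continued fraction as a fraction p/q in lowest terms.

311/44

Build up convergents one term at a time:
a_0 = 7: 7/1
a_1 = 14: 99/14
a_2 = 1: 106/15
a_3 = 2: 311/44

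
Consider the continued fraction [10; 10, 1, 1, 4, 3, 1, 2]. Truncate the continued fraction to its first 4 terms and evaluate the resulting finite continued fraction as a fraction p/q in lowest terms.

212/21

Start with 1.
1 + 1/(1/1) = 1 + 1/1 = 2/1
10 + 1/(2/1) = 10 + 1/2 = 21/2
10 + 1/(21/2) = 10 + 2/21 = 212/21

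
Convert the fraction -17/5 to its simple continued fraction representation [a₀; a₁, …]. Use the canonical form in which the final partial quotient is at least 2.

Run the Euclidean algorithm, recording each quotient:
⌊-17/5⌋ = -4, remainder 3
⌊5/3⌋ = 1, remainder 2
⌊3/2⌋ = 1, remainder 1
⌊2/1⌋ = 2, remainder 0

[-4; 1, 1, 2]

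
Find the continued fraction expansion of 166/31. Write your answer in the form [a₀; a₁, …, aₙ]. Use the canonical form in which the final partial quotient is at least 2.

[5; 2, 1, 4, 2]

166 = 5·31 + 11, so a_0 = 5
31 = 2·11 + 9, so a_1 = 2
11 = 1·9 + 2, so a_2 = 1
9 = 4·2 + 1, so a_3 = 4
2 = 2·1 + 0, so a_4 = 2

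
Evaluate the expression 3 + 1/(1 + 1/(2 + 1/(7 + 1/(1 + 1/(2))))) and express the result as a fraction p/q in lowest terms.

265/72

Start with 2.
1 + 1/(2/1) = 1 + 1/2 = 3/2
7 + 1/(3/2) = 7 + 2/3 = 23/3
2 + 1/(23/3) = 2 + 3/23 = 49/23
1 + 1/(49/23) = 1 + 23/49 = 72/49
3 + 1/(72/49) = 3 + 49/72 = 265/72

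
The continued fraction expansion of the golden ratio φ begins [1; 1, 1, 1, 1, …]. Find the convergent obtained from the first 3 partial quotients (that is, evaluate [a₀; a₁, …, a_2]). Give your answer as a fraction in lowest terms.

Build up convergents one term at a time:
a_0 = 1: 1/1
a_1 = 1: 2/1
a_2 = 1: 3/2

3/2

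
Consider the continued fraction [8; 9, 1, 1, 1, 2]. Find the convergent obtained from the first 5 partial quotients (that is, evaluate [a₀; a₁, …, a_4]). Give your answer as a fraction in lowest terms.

235/29

Start with 1.
1 + 1/(1/1) = 1 + 1/1 = 2/1
1 + 1/(2/1) = 1 + 1/2 = 3/2
9 + 1/(3/2) = 9 + 2/3 = 29/3
8 + 1/(29/3) = 8 + 3/29 = 235/29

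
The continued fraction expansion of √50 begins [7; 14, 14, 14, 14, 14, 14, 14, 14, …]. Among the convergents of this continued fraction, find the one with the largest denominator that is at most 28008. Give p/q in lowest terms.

19601/2772

List convergents until the denominator exceeds the bound:
a_0 = 7: 7/1  (≤ bound)
a_1 = 14: 99/14  (≤ bound)
a_2 = 14: 1393/197  (≤ bound)
a_3 = 14: 19601/2772  (≤ bound)
a_4 = 14: 275807/39005  (> 28008, stop)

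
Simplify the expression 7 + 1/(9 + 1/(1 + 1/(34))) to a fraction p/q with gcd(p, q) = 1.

a_0 = 7: 7/1
a_1 = 9: 64/9
a_2 = 1: 71/10
a_3 = 34: 2478/349

2478/349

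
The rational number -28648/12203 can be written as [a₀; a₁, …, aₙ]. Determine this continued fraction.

Repeatedly divide and take the remainder:
⌊-28648/12203⌋ = -3, remainder 7961
⌊12203/7961⌋ = 1, remainder 4242
⌊7961/4242⌋ = 1, remainder 3719
⌊4242/3719⌋ = 1, remainder 523
⌊3719/523⌋ = 7, remainder 58
⌊523/58⌋ = 9, remainder 1
⌊58/1⌋ = 58, remainder 0

[-3; 1, 1, 1, 7, 9, 58]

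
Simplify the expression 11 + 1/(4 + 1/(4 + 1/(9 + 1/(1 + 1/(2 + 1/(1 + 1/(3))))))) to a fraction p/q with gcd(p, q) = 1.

28561/2542

Starting at the tail and folding back:
Start with 3.
1 + 1/(3/1) = 1 + 1/3 = 4/3
2 + 1/(4/3) = 2 + 3/4 = 11/4
1 + 1/(11/4) = 1 + 4/11 = 15/11
9 + 1/(15/11) = 9 + 11/15 = 146/15
4 + 1/(146/15) = 4 + 15/146 = 599/146
4 + 1/(599/146) = 4 + 146/599 = 2542/599
11 + 1/(2542/599) = 11 + 599/2542 = 28561/2542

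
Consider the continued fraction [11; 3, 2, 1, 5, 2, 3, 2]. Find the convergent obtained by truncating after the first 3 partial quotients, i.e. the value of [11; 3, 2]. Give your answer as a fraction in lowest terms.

a_0 = 11: 11/1
a_1 = 3: 34/3
a_2 = 2: 79/7

79/7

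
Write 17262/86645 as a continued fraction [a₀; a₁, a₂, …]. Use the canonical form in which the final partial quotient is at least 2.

Run the Euclidean algorithm, recording each quotient:
⌊17262/86645⌋ = 0, remainder 17262
⌊86645/17262⌋ = 5, remainder 335
⌊17262/335⌋ = 51, remainder 177
⌊335/177⌋ = 1, remainder 158
⌊177/158⌋ = 1, remainder 19
⌊158/19⌋ = 8, remainder 6
⌊19/6⌋ = 3, remainder 1
⌊6/1⌋ = 6, remainder 0

[0; 5, 51, 1, 1, 8, 3, 6]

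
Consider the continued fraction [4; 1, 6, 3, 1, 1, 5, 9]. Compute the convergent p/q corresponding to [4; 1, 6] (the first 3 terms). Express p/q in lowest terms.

34/7

Start with 6.
1 + 1/(6/1) = 1 + 1/6 = 7/6
4 + 1/(7/6) = 4 + 6/7 = 34/7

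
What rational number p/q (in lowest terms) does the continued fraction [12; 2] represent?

25/2

Build up convergents one term at a time:
a_0 = 12: 12/1
a_1 = 2: 25/2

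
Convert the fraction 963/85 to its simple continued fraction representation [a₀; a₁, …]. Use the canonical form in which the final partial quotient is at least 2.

[11; 3, 28]

Repeatedly divide and take the remainder:
963 = 11·85 + 28, so a_0 = 11
85 = 3·28 + 1, so a_1 = 3
28 = 28·1 + 0, so a_2 = 28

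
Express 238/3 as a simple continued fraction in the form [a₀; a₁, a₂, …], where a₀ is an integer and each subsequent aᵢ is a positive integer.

[79; 3]

Repeatedly divide and take the remainder:
238 ÷ 3 → quotient 79, remainder 1
3 ÷ 1 → quotient 3, remainder 0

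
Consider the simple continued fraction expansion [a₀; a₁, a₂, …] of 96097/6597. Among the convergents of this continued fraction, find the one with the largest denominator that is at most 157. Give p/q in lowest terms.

437/30

a_0 = 14: 14/1  (≤ bound)
a_1 = 1: 15/1  (≤ bound)
a_2 = 1: 29/2  (≤ bound)
a_3 = 3: 102/7  (≤ bound)
a_4 = 4: 437/30  (≤ bound)
a_5 = 10: 4472/307  (> 157, stop)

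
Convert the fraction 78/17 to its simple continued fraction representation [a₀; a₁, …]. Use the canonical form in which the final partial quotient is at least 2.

78 = 4·17 + 10, so a_0 = 4
17 = 1·10 + 7, so a_1 = 1
10 = 1·7 + 3, so a_2 = 1
7 = 2·3 + 1, so a_3 = 2
3 = 3·1 + 0, so a_4 = 3

[4; 1, 1, 2, 3]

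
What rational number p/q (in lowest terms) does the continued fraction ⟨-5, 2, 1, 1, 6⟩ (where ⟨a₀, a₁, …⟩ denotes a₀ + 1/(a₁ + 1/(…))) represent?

-152/33

Work from the innermost term outward:
Start with 6.
1 + 1/(6/1) = 1 + 1/6 = 7/6
1 + 1/(7/6) = 1 + 6/7 = 13/7
2 + 1/(13/7) = 2 + 7/13 = 33/13
-5 + 1/(33/13) = -5 + 13/33 = -152/33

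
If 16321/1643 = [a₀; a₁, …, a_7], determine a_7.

⌊16321/1643⌋ = 9, remainder 1534
⌊1643/1534⌋ = 1, remainder 109
⌊1534/109⌋ = 14, remainder 8
⌊109/8⌋ = 13, remainder 5
⌊8/5⌋ = 1, remainder 3
⌊5/3⌋ = 1, remainder 2
⌊3/2⌋ = 1, remainder 1
⌊2/1⌋ = 2, remainder 0

2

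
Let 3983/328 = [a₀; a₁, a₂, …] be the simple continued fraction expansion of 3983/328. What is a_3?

3983 ÷ 328 → quotient 12, remainder 47
328 ÷ 47 → quotient 6, remainder 46
47 ÷ 46 → quotient 1, remainder 1
46 ÷ 1 → quotient 46, remainder 0

46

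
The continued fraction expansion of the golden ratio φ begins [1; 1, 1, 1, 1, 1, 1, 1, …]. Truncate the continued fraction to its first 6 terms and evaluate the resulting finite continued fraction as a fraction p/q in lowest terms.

13/8

Collapse the nested fraction from the inside out:
Start with 1.
1 + 1/(1/1) = 1 + 1/1 = 2/1
1 + 1/(2/1) = 1 + 1/2 = 3/2
1 + 1/(3/2) = 1 + 2/3 = 5/3
1 + 1/(5/3) = 1 + 3/5 = 8/5
1 + 1/(8/5) = 1 + 5/8 = 13/8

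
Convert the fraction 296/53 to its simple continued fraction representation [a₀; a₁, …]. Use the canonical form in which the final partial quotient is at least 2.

[5; 1, 1, 2, 2, 4]

⌊296/53⌋ = 5, remainder 31
⌊53/31⌋ = 1, remainder 22
⌊31/22⌋ = 1, remainder 9
⌊22/9⌋ = 2, remainder 4
⌊9/4⌋ = 2, remainder 1
⌊4/1⌋ = 4, remainder 0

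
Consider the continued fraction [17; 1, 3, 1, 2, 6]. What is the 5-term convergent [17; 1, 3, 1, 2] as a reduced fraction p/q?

Build up convergents one term at a time:
a_0 = 17: 17/1
a_1 = 1: 18/1
a_2 = 3: 71/4
a_3 = 1: 89/5
a_4 = 2: 249/14

249/14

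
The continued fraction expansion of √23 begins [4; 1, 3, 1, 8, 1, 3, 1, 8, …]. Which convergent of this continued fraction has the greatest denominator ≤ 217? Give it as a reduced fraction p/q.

a_0 = 4: 4/1  (≤ bound)
a_1 = 1: 5/1  (≤ bound)
a_2 = 3: 19/4  (≤ bound)
a_3 = 1: 24/5  (≤ bound)
a_4 = 8: 211/44  (≤ bound)
a_5 = 1: 235/49  (≤ bound)
a_6 = 3: 916/191  (≤ bound)
a_7 = 1: 1151/240  (> 217, stop)

916/191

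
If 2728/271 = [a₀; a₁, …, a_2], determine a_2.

Run the Euclidean algorithm, recording each quotient:
2728 ÷ 271 → quotient 10, remainder 18
271 ÷ 18 → quotient 15, remainder 1
18 ÷ 1 → quotient 18, remainder 0

18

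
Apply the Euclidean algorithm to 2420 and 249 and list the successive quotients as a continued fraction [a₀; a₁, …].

2420 = 9·249 + 179, so a_0 = 9
249 = 1·179 + 70, so a_1 = 1
179 = 2·70 + 39, so a_2 = 2
70 = 1·39 + 31, so a_3 = 1
39 = 1·31 + 8, so a_4 = 1
31 = 3·8 + 7, so a_5 = 3
8 = 1·7 + 1, so a_6 = 1
7 = 7·1 + 0, so a_7 = 7

[9; 1, 2, 1, 1, 3, 1, 7]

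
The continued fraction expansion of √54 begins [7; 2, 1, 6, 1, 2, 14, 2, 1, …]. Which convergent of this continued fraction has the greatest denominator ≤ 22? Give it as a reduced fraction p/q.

a_0 = 7: 7/1  (≤ bound)
a_1 = 2: 15/2  (≤ bound)
a_2 = 1: 22/3  (≤ bound)
a_3 = 6: 147/20  (≤ bound)
a_4 = 1: 169/23  (> 22, stop)

147/20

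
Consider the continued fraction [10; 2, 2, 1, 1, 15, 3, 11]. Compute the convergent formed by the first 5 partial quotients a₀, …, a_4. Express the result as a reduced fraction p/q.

Start with 1.
1 + 1/(1/1) = 1 + 1/1 = 2/1
2 + 1/(2/1) = 2 + 1/2 = 5/2
2 + 1/(5/2) = 2 + 2/5 = 12/5
10 + 1/(12/5) = 10 + 5/12 = 125/12

125/12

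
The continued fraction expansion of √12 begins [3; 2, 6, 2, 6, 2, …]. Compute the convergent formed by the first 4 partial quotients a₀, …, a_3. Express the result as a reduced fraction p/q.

97/28

Work from the innermost term outward:
Start with 2.
6 + 1/(2/1) = 6 + 1/2 = 13/2
2 + 1/(13/2) = 2 + 2/13 = 28/13
3 + 1/(28/13) = 3 + 13/28 = 97/28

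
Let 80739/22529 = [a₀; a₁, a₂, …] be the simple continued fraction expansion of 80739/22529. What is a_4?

⌊80739/22529⌋ = 3, remainder 13152
⌊22529/13152⌋ = 1, remainder 9377
⌊13152/9377⌋ = 1, remainder 3775
⌊9377/3775⌋ = 2, remainder 1827
⌊3775/1827⌋ = 2, remainder 121

2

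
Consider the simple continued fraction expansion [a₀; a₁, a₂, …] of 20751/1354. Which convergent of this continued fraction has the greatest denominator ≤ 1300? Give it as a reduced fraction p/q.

6023/393

a_0 = 15: 15/1  (≤ bound)
a_1 = 3: 46/3  (≤ bound)
a_2 = 14: 659/43  (≤ bound)
a_3 = 4: 2682/175  (≤ bound)
a_4 = 2: 6023/393  (≤ bound)
a_5 = 3: 20751/1354  (> 1300, stop)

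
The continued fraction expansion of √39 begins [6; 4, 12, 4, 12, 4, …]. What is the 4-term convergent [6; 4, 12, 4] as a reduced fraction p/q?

1249/200

Use the convergent recurrence hₖ = aₖ·hₖ₋₁ + hₖ₋₂ (and likewise for the denominators kₖ):
a_0 = 6: 6/1
a_1 = 4: 25/4
a_2 = 12: 306/49
a_3 = 4: 1249/200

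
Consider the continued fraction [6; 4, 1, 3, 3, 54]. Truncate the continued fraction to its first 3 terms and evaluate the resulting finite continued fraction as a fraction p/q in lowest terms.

Start with 1.
4 + 1/(1/1) = 4 + 1/1 = 5/1
6 + 1/(5/1) = 6 + 1/5 = 31/5

31/5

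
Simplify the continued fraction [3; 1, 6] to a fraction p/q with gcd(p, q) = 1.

27/7

Start with 6.
1 + 1/(6/1) = 1 + 1/6 = 7/6
3 + 1/(7/6) = 3 + 6/7 = 27/7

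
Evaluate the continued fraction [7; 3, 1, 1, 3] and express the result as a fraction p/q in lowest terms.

182/25

Start with 3.
1 + 1/(3/1) = 1 + 1/3 = 4/3
1 + 1/(4/3) = 1 + 3/4 = 7/4
3 + 1/(7/4) = 3 + 4/7 = 25/7
7 + 1/(25/7) = 7 + 7/25 = 182/25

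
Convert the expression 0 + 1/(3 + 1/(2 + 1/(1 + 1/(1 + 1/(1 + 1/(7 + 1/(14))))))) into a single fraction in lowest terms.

Build up convergents one term at a time:
a_0 = 0: 0/1
a_1 = 3: 1/3
a_2 = 2: 2/7
a_3 = 1: 3/10
a_4 = 1: 5/17
a_5 = 1: 8/27
a_6 = 7: 61/206
a_7 = 14: 862/2911

862/2911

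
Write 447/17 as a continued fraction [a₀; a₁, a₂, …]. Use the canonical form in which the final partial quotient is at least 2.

⌊447/17⌋ = 26, remainder 5
⌊17/5⌋ = 3, remainder 2
⌊5/2⌋ = 2, remainder 1
⌊2/1⌋ = 2, remainder 0

[26; 3, 2, 2]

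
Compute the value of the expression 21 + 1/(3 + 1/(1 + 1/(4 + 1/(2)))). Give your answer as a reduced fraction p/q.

893/42

Start with 2.
4 + 1/(2/1) = 4 + 1/2 = 9/2
1 + 1/(9/2) = 1 + 2/9 = 11/9
3 + 1/(11/9) = 3 + 9/11 = 42/11
21 + 1/(42/11) = 21 + 11/42 = 893/42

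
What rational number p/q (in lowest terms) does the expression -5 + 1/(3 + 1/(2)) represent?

-33/7

Start with 2.
3 + 1/(2/1) = 3 + 1/2 = 7/2
-5 + 1/(7/2) = -5 + 2/7 = -33/7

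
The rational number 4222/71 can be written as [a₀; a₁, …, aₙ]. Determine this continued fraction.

[59; 2, 6, 1, 1, 2]

⌊4222/71⌋ = 59, remainder 33
⌊71/33⌋ = 2, remainder 5
⌊33/5⌋ = 6, remainder 3
⌊5/3⌋ = 1, remainder 2
⌊3/2⌋ = 1, remainder 1
⌊2/1⌋ = 2, remainder 0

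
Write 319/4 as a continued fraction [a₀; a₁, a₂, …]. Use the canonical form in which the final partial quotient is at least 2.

[79; 1, 3]

Repeatedly divide and take the remainder:
319 = 79·4 + 3, so a_0 = 79
4 = 1·3 + 1, so a_1 = 1
3 = 3·1 + 0, so a_2 = 3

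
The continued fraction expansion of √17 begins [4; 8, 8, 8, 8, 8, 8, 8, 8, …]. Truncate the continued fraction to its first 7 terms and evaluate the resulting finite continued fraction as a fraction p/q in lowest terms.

Work from the innermost term outward:
Start with 8.
8 + 1/(8/1) = 8 + 1/8 = 65/8
8 + 1/(65/8) = 8 + 8/65 = 528/65
8 + 1/(528/65) = 8 + 65/528 = 4289/528
8 + 1/(4289/528) = 8 + 528/4289 = 34840/4289
8 + 1/(34840/4289) = 8 + 4289/34840 = 283009/34840
4 + 1/(283009/34840) = 4 + 34840/283009 = 1166876/283009

1166876/283009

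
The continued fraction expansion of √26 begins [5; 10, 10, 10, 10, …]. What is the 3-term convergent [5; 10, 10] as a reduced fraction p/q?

Start with 10.
10 + 1/(10/1) = 10 + 1/10 = 101/10
5 + 1/(101/10) = 5 + 10/101 = 515/101

515/101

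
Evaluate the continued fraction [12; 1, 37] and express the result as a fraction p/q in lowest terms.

Work from the innermost term outward:
Start with 37.
1 + 1/(37/1) = 1 + 1/37 = 38/37
12 + 1/(38/37) = 12 + 37/38 = 493/38

493/38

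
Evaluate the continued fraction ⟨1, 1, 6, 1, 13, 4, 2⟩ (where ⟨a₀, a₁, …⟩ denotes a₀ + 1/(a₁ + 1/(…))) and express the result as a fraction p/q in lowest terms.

1902/1015

Build up convergents one term at a time:
a_0 = 1: 1/1
a_1 = 1: 2/1
a_2 = 6: 13/7
a_3 = 1: 15/8
a_4 = 13: 208/111
a_5 = 4: 847/452
a_6 = 2: 1902/1015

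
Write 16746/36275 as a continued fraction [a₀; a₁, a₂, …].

Run the Euclidean algorithm, recording each quotient:
16746 = 0·36275 + 16746, so a_0 = 0
36275 = 2·16746 + 2783, so a_1 = 2
16746 = 6·2783 + 48, so a_2 = 6
2783 = 57·48 + 47, so a_3 = 57
48 = 1·47 + 1, so a_4 = 1
47 = 47·1 + 0, so a_5 = 47

[0; 2, 6, 57, 1, 47]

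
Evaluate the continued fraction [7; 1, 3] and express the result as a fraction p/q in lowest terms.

31/4

a_0 = 7: 7/1
a_1 = 1: 8/1
a_2 = 3: 31/4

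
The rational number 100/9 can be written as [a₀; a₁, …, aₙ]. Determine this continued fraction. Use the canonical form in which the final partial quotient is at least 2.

[11; 9]

Apply division with remainder until the remainder is 0:
⌊100/9⌋ = 11, remainder 1
⌊9/1⌋ = 9, remainder 0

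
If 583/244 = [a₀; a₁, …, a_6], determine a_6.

Run the Euclidean algorithm, recording each quotient:
583 ÷ 244 → quotient 2, remainder 95
244 ÷ 95 → quotient 2, remainder 54
95 ÷ 54 → quotient 1, remainder 41
54 ÷ 41 → quotient 1, remainder 13
41 ÷ 13 → quotient 3, remainder 2
13 ÷ 2 → quotient 6, remainder 1
2 ÷ 1 → quotient 2, remainder 0

2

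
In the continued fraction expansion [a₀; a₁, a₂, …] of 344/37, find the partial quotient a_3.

Run the Euclidean algorithm, recording each quotient:
344 = 9·37 + 11, so a_0 = 9
37 = 3·11 + 4, so a_1 = 3
11 = 2·4 + 3, so a_2 = 2
4 = 1·3 + 1, so a_3 = 1

1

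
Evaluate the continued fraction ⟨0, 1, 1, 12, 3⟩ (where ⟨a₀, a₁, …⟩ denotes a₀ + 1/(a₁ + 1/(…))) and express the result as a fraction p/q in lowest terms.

40/77

Start with 3.
12 + 1/(3/1) = 12 + 1/3 = 37/3
1 + 1/(37/3) = 1 + 3/37 = 40/37
1 + 1/(40/37) = 1 + 37/40 = 77/40
0 + 1/(77/40) = 0 + 40/77 = 40/77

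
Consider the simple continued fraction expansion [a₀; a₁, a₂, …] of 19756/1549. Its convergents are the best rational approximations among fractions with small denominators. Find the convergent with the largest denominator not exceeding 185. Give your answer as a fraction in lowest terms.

778/61

a_0 = 12: 12/1  (≤ bound)
a_1 = 1: 13/1  (≤ bound)
a_2 = 3: 51/4  (≤ bound)
a_3 = 15: 778/61  (≤ bound)
a_4 = 4: 3163/248  (> 185, stop)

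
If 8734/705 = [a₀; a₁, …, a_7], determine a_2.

1

Apply division with remainder until the remainder is 0:
⌊8734/705⌋ = 12, remainder 274
⌊705/274⌋ = 2, remainder 157
⌊274/157⌋ = 1, remainder 117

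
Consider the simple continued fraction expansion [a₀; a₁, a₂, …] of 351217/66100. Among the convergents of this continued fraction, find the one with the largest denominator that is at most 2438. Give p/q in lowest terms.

5781/1088

a_0 = 5: 5/1  (≤ bound)
a_1 = 3: 16/3  (≤ bound)
a_2 = 5: 85/16  (≤ bound)
a_3 = 4: 356/67  (≤ bound)
a_4 = 15: 5425/1021  (≤ bound)
a_5 = 1: 5781/1088  (≤ bound)
a_6 = 14: 86359/16253  (> 2438, stop)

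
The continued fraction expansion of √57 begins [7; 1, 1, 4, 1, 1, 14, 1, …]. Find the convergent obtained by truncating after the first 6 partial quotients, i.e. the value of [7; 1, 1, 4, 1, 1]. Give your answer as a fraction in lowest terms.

151/20

Use the convergent recurrence hₖ = aₖ·hₖ₋₁ + hₖ₋₂ (and likewise for the denominators kₖ):
a_0 = 7: 7/1
a_1 = 1: 8/1
a_2 = 1: 15/2
a_3 = 4: 68/9
a_4 = 1: 83/11
a_5 = 1: 151/20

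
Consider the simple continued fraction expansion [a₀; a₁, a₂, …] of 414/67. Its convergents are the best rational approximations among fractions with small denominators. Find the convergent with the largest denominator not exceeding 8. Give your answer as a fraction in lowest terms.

a_0 = 6: 6/1  (≤ bound)
a_1 = 5: 31/5  (≤ bound)
a_2 = 1: 37/6  (≤ bound)
a_3 = 1: 68/11  (> 8, stop)

37/6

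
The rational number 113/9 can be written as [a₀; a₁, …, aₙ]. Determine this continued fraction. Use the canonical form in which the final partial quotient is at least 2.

⌊113/9⌋ = 12, remainder 5
⌊9/5⌋ = 1, remainder 4
⌊5/4⌋ = 1, remainder 1
⌊4/1⌋ = 4, remainder 0

[12; 1, 1, 4]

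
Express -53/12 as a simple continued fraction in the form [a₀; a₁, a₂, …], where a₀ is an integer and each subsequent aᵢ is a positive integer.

[-5; 1, 1, 2, 2]

⌊-53/12⌋ = -5, remainder 7
⌊12/7⌋ = 1, remainder 5
⌊7/5⌋ = 1, remainder 2
⌊5/2⌋ = 2, remainder 1
⌊2/1⌋ = 2, remainder 0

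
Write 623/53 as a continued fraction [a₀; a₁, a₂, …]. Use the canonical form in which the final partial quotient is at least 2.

[11; 1, 3, 13]

623 ÷ 53 → quotient 11, remainder 40
53 ÷ 40 → quotient 1, remainder 13
40 ÷ 13 → quotient 3, remainder 1
13 ÷ 1 → quotient 13, remainder 0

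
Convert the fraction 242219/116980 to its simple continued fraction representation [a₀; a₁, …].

Run the Euclidean algorithm, recording each quotient:
242219 ÷ 116980 → quotient 2, remainder 8259
116980 ÷ 8259 → quotient 14, remainder 1354
8259 ÷ 1354 → quotient 6, remainder 135
1354 ÷ 135 → quotient 10, remainder 4
135 ÷ 4 → quotient 33, remainder 3
4 ÷ 3 → quotient 1, remainder 1
3 ÷ 1 → quotient 3, remainder 0

[2; 14, 6, 10, 33, 1, 3]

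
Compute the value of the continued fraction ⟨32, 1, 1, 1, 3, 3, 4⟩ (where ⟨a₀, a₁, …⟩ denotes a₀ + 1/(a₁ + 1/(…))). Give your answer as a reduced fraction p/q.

5059/155

Collapse the nested fraction from the inside out:
Start with 4.
3 + 1/(4/1) = 3 + 1/4 = 13/4
3 + 1/(13/4) = 3 + 4/13 = 43/13
1 + 1/(43/13) = 1 + 13/43 = 56/43
1 + 1/(56/43) = 1 + 43/56 = 99/56
1 + 1/(99/56) = 1 + 56/99 = 155/99
32 + 1/(155/99) = 32 + 99/155 = 5059/155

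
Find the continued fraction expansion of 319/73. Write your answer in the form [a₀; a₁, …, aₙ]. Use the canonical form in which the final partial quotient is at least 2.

Run the Euclidean algorithm, recording each quotient:
319 ÷ 73 → quotient 4, remainder 27
73 ÷ 27 → quotient 2, remainder 19
27 ÷ 19 → quotient 1, remainder 8
19 ÷ 8 → quotient 2, remainder 3
8 ÷ 3 → quotient 2, remainder 2
3 ÷ 2 → quotient 1, remainder 1
2 ÷ 1 → quotient 2, remainder 0

[4; 2, 1, 2, 2, 1, 2]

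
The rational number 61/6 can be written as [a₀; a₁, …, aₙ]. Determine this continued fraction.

⌊61/6⌋ = 10, remainder 1
⌊6/1⌋ = 6, remainder 0

[10; 6]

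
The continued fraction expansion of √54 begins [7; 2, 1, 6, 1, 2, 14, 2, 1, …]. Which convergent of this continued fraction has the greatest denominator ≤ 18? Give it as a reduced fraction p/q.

22/3

List convergents until the denominator exceeds the bound:
a_0 = 7: 7/1  (≤ bound)
a_1 = 2: 15/2  (≤ bound)
a_2 = 1: 22/3  (≤ bound)
a_3 = 6: 147/20  (> 18, stop)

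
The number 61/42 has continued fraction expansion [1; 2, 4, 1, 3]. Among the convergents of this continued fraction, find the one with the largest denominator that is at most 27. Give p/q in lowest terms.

16/11

List convergents until the denominator exceeds the bound:
a_0 = 1: 1/1  (≤ bound)
a_1 = 2: 3/2  (≤ bound)
a_2 = 4: 13/9  (≤ bound)
a_3 = 1: 16/11  (≤ bound)
a_4 = 3: 61/42  (> 27, stop)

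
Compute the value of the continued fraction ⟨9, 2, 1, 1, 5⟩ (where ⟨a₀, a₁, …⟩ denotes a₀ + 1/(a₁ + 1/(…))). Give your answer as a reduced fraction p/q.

Compute successive convergents:
a_0 = 9: 9/1
a_1 = 2: 19/2
a_2 = 1: 28/3
a_3 = 1: 47/5
a_4 = 5: 263/28

263/28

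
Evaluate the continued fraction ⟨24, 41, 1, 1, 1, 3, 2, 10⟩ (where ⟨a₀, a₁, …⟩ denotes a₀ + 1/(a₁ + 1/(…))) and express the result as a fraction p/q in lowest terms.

261093/10868

Compute successive convergents:
a_0 = 24: 24/1
a_1 = 41: 985/41
a_2 = 1: 1009/42
a_3 = 1: 1994/83
a_4 = 1: 3003/125
a_5 = 3: 11003/458
a_6 = 2: 25009/1041
a_7 = 10: 261093/10868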